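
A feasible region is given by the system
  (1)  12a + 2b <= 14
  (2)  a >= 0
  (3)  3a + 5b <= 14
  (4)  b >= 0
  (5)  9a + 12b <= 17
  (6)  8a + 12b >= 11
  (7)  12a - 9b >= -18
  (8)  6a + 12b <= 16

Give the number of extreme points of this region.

The feasible vertices (each the meet of two boundaries and inside every other half-plane) are:
  (67/63, 13/21)
  (73/64, 5/32)
  (0, 11/12)
  (0, 4/3)
  (1/3, 7/6)

5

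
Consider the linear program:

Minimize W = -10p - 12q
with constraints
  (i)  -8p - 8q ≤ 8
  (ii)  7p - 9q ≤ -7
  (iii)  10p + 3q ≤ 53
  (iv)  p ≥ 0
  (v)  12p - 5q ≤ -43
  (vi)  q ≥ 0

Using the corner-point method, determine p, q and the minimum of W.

Feasible corners and W = -10p - 12q:
  (0, 53/3) → W = -212
  (68/43, 533/43) → W = -7076/43
  (0, 43/5) → W = -516/5

At the optimal vertex, 10p + 3q = 53 and p = 0.
Solving simultaneously gives p = 0, q = 53/3.

p = 0, q = 53/3, minimum W = -212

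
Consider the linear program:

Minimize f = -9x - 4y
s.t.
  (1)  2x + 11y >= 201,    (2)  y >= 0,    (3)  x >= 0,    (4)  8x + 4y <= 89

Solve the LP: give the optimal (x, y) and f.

x = 35/16, y = 143/8, minimum f = -1459/16

Vertices and f = -9x - 4y:
  (0, 201/11) → f = -804/11
  (35/16, 143/8) → f = -1459/16
  (0, 89/4) → f = -89

At the optimal vertex, 2x + 11y = 201 and 8x + 4y = 89.
Solving simultaneously gives x = 35/16, y = 143/8.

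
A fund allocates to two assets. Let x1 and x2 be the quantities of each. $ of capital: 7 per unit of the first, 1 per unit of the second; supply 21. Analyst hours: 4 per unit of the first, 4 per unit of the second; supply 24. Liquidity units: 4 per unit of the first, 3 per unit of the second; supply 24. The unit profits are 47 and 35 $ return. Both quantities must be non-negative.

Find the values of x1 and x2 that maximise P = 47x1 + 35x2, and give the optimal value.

Vertices and P = 47x1 + 35x2:
  (0, 0) → P = 0
  (0, 6) → P = 210
  (3, 0) → P = 141
  (5/2, 7/2) → P = 240

x1 = 5/2, x2 = 7/2, maximum P = 240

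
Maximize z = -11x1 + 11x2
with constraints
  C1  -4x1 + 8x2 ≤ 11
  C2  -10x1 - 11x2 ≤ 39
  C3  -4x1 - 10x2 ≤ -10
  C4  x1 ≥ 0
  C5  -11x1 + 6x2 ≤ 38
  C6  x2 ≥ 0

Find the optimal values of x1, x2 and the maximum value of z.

The feasible region is unbounded (it extends along (2, 1), (1, 0)), but z strictly decreases along every unbounded feasible direction, so there is no improving ray and the maximum is attained at a vertex.

At the optimal vertex, -4x1 + 8x2 = 11 and x1 = 0.
Solving simultaneously gives x1 = 0, x2 = 11/8.

x1 = 0, x2 = 11/8, maximum z = 121/8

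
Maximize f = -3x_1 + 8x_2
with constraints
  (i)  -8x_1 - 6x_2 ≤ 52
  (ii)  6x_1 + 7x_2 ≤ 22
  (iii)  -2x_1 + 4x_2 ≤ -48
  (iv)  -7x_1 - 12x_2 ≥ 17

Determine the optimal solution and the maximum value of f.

Corner points and f = -3x_1 + 8x_2:
  (20/11, -122/11) → f = -1036/11
  (383/23, -256/23) → f = -139
  (127/13, -185/26) → f = -1121/13
The feasible region is unbounded (it extends along (3, -4), (7, -6)), but f strictly decreases along every unbounded feasible direction, so there is no improving ray and the maximum is attained at a vertex.

The binding constraints are -2x_1 + 4x_2 = -48 and -7x_1 - 12x_2 = 17.
Solving simultaneously gives x_1 = 127/13, x_2 = -185/26.

x_1 = 127/13, x_2 = -185/26, maximum f = -1121/13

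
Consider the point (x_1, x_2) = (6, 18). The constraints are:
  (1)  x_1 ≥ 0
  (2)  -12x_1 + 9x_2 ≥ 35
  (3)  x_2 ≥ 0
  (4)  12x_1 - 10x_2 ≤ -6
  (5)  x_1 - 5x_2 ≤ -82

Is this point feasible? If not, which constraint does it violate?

(1): 6 ≥ 0 ✓
(2): 90 ≥ 35 ✓
(3): 18 ≥ 0 ✓
(4): -108 ≤ -6 ✓
(5): -84 ≤ -82 ✓

feasible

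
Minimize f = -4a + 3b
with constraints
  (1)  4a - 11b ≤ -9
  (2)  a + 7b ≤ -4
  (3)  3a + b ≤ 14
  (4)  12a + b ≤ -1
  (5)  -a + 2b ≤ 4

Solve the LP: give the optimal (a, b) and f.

a = -107/39, b = -7/39, minimum f = 407/39

Extreme points and f = -4a + 3b:
  (-107/39, -7/39) → f = 407/39
  (-26/3, -7/3) → f = 83/3
  (-4, 0) → f = 16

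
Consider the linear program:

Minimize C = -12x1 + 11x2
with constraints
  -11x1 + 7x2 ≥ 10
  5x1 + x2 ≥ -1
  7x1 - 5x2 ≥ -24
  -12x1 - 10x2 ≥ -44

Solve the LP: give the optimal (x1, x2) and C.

Feasible corners and C = -12x1 + 11x2:
  (-17/46, 39/46) → C = 633/46
  (104/97, 302/97) → C = 2074/97
  (-29/32, 113/32) → C = 1591/32
  (-2/13, 298/65) → C = 3398/65

x1 = -17/46, x2 = 39/46, minimum C = 633/46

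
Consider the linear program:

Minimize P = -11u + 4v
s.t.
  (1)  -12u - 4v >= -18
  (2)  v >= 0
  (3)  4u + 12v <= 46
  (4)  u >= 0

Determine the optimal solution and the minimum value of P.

u = 3/2, v = 0, minimum P = -33/2

Feasible corners and P = -11u + 4v:
  (3/2, 0) → P = -33/2
  (1/4, 15/4) → P = 49/4
  (0, 0) → P = 0
  (0, 23/6) → P = 46/3

The optimum lies where -12u - 4v = -18 and v = 0.
Solving simultaneously gives u = 3/2, v = 0.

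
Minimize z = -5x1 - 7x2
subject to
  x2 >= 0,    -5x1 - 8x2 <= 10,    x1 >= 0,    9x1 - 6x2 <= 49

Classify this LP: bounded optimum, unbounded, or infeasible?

From the feasible point (0, 0), moving in the direction (0, 1) keeps every constraint satisfied while z decreases without bound.

unbounded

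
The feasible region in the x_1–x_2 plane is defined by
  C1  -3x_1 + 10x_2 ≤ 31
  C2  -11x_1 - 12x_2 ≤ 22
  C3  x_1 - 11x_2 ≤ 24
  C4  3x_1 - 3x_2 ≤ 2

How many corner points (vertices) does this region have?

Intersecting each pair of boundary lines and keeping only the points that satisfy every inequality leaves:
  (-296/73, 275/146)
  (113/21, 33/7)
  (-14/23, -88/69)

3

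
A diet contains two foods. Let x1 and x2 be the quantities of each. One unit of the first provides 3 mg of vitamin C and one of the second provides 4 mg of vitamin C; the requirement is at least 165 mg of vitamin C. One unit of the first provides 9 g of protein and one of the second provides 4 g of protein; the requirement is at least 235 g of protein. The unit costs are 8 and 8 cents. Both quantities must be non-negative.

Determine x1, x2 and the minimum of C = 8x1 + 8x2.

Feasible corners and C = 8x1 + 8x2:
  (0, 235/4) → C = 470
  (55, 0) → C = 440
  (35/3, 65/2) → C = 1060/3
The feasible region is unbounded (it extends along (0, 1), (1, 0)), but C strictly increases along every unbounded feasible direction, so there is no improving ray and the minimum is attained at a vertex.

The binding constraints are 3x1 + 4x2 = 165 and 9x1 + 4x2 = 235.
Solving simultaneously gives x1 = 35/3, x2 = 65/2.

x1 = 35/3, x2 = 65/2, minimum C = 1060/3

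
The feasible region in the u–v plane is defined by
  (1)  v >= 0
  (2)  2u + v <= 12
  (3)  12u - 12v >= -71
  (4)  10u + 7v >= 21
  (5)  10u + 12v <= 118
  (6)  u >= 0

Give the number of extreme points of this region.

Of the 15 pairwise boundary intersections, those satisfying every inequality are:
  (6, 0)
  (21/10, 0)
  (73/36, 143/18)
  (0, 71/12)
  (0, 3)

5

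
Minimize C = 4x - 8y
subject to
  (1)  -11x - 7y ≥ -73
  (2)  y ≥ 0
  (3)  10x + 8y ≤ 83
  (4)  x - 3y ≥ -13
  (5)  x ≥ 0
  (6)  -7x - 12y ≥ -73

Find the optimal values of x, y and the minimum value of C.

x = 0, y = 13/3, minimum C = -104/3

Feasible corners and C = 4x - 8y:
  (73/11, 0) → C = 292/11
  (365/83, 292/83) → C = -876/83
  (0, 0) → C = 0
  (0, 13/3) → C = -104/3
  (21/11, 164/33) → C = -1060/33

The optimum lies where x - 3y = -13 and x = 0.
Solving simultaneously gives x = 0, y = 13/3.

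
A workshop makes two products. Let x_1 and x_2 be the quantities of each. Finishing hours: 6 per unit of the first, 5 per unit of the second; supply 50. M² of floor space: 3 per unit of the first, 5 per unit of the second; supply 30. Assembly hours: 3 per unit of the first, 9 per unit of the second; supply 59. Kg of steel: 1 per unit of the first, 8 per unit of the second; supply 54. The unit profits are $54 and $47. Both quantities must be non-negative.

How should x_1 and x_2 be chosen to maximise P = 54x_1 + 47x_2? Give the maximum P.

x_1 = 20/3, x_2 = 2, maximum P = 454

Feasible corners and P = 54x_1 + 47x_2:
  (0, 0) → P = 0
  (0, 6) → P = 282
  (25/3, 0) → P = 450
  (20/3, 2) → P = 454

The optimum lies where 6x_1 + 5x_2 = 50 and 3x_1 + 5x_2 = 30.
Solving simultaneously gives x_1 = 20/3, x_2 = 2.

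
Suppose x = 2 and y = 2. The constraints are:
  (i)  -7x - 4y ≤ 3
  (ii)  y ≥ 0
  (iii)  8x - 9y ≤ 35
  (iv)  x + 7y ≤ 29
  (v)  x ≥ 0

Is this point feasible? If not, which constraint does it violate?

feasible

(i): -22 ≤ 3 ✓
(ii): 2 ≥ 0 ✓
(iii): -2 ≤ 35 ✓
(iv): 16 ≤ 29 ✓
(v): 2 ≥ 0 ✓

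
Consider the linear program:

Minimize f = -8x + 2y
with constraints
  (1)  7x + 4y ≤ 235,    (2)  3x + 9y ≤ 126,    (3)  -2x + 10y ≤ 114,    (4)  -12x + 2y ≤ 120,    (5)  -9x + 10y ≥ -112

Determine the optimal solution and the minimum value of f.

x = 756/37, y = 266/37, minimum f = -5516/37

Feasible corners and f = -8x + 2y:
  (39/8, 99/8) → f = -57/4
  (756/37, 266/37) → f = -5516/37
  (-243/29, 282/29) → f = 2508/29
  (-712/51, -404/17) → f = 3272/51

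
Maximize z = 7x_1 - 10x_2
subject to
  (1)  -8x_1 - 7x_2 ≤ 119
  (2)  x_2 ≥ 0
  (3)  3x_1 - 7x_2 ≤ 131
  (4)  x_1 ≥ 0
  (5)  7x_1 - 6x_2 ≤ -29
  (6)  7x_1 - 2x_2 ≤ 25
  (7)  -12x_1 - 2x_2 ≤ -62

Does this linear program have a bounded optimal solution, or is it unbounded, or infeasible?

Corner points and z = 7x_1 - 10x_2:
  (0, 31) → z = -310
  (52/7, 27/2) → z = -83
  (157/43, 391/43) → z = -2811/43
The feasible region has finitely many vertices and no improving ray; the maximum is -2811/43 at (157/43, 391/43).

bounded optimum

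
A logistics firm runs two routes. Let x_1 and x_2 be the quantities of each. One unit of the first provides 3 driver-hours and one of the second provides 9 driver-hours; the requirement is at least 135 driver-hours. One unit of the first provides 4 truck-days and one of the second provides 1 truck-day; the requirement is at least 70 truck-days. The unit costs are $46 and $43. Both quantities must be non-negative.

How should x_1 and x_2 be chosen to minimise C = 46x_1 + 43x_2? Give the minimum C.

x_1 = 15, x_2 = 10, minimum C = 1120

Extreme points and C = 46x_1 + 43x_2:
  (0, 70) → C = 3010
  (45, 0) → C = 2070
  (15, 10) → C = 1120
The feasible region is unbounded (it extends along (0, 1), (1, 0)), but C strictly increases along every unbounded feasible direction, so there is no improving ray and the minimum is attained at a vertex.

The optimum lies where 3x_1 + 9x_2 = 135 and 4x_1 + x_2 = 70.
Solving simultaneously gives x_1 = 15, x_2 = 10.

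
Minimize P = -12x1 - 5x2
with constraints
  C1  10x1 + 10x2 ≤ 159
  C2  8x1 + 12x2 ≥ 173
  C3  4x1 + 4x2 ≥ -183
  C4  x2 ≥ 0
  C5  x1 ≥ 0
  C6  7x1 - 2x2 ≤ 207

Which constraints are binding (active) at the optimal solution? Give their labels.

Extreme points and P = -12x1 - 5x2:
  (89/20, 229/20) → P = -2213/20
  (0, 159/10) → P = -159/2
  (0, 173/12) → P = -865/12

The minimum is at (89/20, 229/20). Substituting into each constraint, equality holds for C1 and C2; the remaining constraints have slack.

C1 and C2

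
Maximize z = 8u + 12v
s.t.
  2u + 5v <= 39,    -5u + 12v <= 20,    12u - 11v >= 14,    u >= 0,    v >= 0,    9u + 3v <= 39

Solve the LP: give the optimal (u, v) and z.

u = 157/45, v = 38/15, maximum z = 2624/45

The optimum lies where 12u - 11v = 14 and 9u + 3v = 39.
Solving simultaneously gives u = 157/45, v = 38/15.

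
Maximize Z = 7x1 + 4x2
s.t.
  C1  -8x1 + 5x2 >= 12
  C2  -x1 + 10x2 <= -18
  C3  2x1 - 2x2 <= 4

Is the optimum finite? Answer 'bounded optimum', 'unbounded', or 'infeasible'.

bounded optimum

Corner points and Z = 7x1 + 4x2:
  (-14/5, -52/25) → Z = -698/25
  (-22/3, -28/3) → Z = -266/3
The feasible region has finitely many vertices and no improving ray; the maximum is -698/25 at (-14/5, -52/25).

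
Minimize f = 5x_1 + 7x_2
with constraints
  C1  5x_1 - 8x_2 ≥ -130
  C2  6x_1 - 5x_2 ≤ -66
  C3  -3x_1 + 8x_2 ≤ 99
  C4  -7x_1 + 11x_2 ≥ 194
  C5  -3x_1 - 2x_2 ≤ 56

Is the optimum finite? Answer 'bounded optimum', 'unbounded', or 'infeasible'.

The boundaries 5x_1 - 8x_2 = -130 and -3x_1 + 8x_2 = 99 meet at (-31/2, 105/16), but that point violates -7x_1 + 11x_2 ≥ 194. Every candidate vertex is excluded by some other constraint, so the feasible region is empty.

infeasible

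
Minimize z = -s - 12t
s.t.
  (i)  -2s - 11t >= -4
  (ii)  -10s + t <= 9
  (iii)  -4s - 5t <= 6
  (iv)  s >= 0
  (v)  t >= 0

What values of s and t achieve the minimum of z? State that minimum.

s = 0, t = 4/11, minimum z = -48/11

Feasible corners and z = -s - 12t:
  (0, 4/11) → z = -48/11
  (2, 0) → z = -2
  (0, 0) → z = 0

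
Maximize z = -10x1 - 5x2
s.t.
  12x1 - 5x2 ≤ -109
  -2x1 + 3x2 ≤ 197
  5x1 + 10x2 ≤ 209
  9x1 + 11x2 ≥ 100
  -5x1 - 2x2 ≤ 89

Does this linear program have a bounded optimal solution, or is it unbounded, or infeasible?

Feasible corners and z = -10x1 - 5x2:
  (-9/29, 3053/145) → z = -2963/29
  (-233/59, 727/59) → z = -1305/59
  (-327/10, 149/4) → z = 563/4
  (-1179/37, 1301/37) → z = 5285/37
The feasible region has finitely many vertices and no improving ray; the maximum is 5285/37 at (-1179/37, 1301/37).

bounded optimum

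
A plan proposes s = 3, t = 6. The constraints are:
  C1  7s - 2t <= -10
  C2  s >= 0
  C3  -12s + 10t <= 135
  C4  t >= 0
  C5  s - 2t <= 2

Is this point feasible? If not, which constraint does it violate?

Constraint C1: 7s - 2t = 9, which is not ≤ -10. All other constraints are satisfied.

not feasible — violates C1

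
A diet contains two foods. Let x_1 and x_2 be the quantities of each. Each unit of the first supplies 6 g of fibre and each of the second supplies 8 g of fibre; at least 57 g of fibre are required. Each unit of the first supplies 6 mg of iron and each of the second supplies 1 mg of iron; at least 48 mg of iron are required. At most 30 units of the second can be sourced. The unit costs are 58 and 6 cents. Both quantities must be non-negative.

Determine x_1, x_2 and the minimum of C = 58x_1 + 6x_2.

Feasible corners and C = 58x_1 + 6x_2:
  (19/2, 0) → C = 551
  (109/14, 9/7) → C = 3215/7
  (3, 30) → C = 354
The feasible region is unbounded (it extends along (1, 0)), but C strictly increases along every unbounded feasible direction, so there is no improving ray and the minimum is attained at a vertex.

The binding constraints are 6x_1 + x_2 = 48 and x_2 = 30.
Solving simultaneously gives x_1 = 3, x_2 = 30.

x_1 = 3, x_2 = 30, minimum C = 354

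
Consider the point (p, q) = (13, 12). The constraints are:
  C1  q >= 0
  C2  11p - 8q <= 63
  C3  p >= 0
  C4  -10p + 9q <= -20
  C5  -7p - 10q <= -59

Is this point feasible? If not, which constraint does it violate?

feasible

C1: 12 ≥ 0 ✓
C2: 47 ≤ 63 ✓
C3: 13 ≥ 0 ✓
C4: -22 ≤ -20 ✓
C5: -211 ≤ -59 ✓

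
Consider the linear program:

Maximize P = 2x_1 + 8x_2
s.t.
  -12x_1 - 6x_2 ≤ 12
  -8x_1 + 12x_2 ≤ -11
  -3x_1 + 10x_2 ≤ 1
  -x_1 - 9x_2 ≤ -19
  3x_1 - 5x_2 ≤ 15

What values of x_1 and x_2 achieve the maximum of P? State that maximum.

x_1 = 31/3, x_2 = 16/5, maximum P = 694/15

Extreme points and P = 2x_1 + 8x_2:
  (181/37, 58/37) → P = 826/37
  (31/3, 16/5) → P = 694/15
  (115/16, 21/16) → P = 199/8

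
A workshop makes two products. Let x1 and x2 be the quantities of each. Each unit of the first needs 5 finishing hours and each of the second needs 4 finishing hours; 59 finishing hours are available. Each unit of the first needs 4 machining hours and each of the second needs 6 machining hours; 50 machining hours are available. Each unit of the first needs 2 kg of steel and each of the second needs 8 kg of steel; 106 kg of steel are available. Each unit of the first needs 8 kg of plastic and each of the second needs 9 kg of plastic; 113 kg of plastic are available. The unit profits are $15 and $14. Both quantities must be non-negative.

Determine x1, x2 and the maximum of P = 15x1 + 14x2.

x1 = 11, x2 = 1, maximum P = 179

Extreme points and P = 15x1 + 14x2:
  (0, 0) → P = 0
  (0, 25/3) → P = 350/3
  (59/5, 0) → P = 177
  (11, 1) → P = 179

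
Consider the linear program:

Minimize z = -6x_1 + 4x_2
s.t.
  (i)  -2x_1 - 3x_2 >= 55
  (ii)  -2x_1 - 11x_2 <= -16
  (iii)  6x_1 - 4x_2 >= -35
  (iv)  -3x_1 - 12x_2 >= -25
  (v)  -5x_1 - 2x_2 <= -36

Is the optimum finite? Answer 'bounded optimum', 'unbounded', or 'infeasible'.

The boundaries -2x_1 - 3x_2 = 55 and -5x_1 - 2x_2 = -36 meet at (218/11, -347/11), but that point violates -2x_1 - 11x_2 ≤ -16. Every candidate vertex is excluded by some other constraint, so the feasible region is empty.

infeasible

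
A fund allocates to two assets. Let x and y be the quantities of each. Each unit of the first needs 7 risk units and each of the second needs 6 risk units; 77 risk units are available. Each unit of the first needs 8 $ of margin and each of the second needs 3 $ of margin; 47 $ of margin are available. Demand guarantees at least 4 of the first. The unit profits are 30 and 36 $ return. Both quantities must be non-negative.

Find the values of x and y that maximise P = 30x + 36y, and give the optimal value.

Feasible corners and P = 30x + 36y:
  (47/8, 0) → P = 705/4
  (4, 0) → P = 120
  (4, 5) → P = 300

x = 4, y = 5, maximum P = 300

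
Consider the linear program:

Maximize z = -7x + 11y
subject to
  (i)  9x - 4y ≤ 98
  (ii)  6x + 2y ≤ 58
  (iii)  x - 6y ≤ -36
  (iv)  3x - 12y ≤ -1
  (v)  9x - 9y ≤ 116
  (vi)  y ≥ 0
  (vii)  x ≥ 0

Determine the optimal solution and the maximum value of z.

x = 0, y = 29, maximum z = 319

Vertices and z = -7x + 11y:
  (138/19, 137/19) → z = 541/19
  (0, 29) → z = 319
  (0, 6) → z = 66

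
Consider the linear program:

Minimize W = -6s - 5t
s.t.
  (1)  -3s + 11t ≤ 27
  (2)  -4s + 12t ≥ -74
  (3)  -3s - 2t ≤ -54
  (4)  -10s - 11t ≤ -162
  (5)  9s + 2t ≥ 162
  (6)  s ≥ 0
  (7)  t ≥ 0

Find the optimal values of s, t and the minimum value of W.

s = 569/4, t = 165/4, minimum W = -4239/4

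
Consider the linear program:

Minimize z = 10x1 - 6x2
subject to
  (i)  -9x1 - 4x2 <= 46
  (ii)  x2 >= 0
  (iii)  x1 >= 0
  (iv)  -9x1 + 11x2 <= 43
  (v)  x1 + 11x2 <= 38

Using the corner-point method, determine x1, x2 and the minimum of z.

x1 = 0, x2 = 38/11, minimum z = -228/11

Corner points and z = 10x1 - 6x2:
  (0, 0) → z = 0
  (38, 0) → z = 380
  (0, 38/11) → z = -228/11

The optimum lies where x1 = 0 and x1 + 11x2 = 38.
Solving simultaneously gives x1 = 0, x2 = 38/11.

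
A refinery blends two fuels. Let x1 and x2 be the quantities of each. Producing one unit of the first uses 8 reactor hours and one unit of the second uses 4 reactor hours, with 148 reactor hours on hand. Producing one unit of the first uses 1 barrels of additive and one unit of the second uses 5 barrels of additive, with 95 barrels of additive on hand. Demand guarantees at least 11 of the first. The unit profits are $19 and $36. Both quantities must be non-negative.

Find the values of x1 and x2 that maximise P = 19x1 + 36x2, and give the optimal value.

x1 = 11, x2 = 15, maximum P = 749

Feasible corners and P = 19x1 + 36x2:
  (37/2, 0) → P = 703/2
  (11, 0) → P = 209
  (11, 15) → P = 749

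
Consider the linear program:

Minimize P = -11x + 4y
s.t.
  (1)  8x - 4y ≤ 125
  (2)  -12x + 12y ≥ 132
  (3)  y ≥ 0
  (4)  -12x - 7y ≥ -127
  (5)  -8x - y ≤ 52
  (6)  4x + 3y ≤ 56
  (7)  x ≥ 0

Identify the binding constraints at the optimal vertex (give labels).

(2) and (4)

Corner points and P = -11x + 4y:
  (50/19, 259/19) → P = 486/19
  (0, 11) → P = 44
  (0, 127/7) → P = 508/7

The minimum is at (50/19, 259/19). Substituting into each constraint, equality holds for (2) and (4); the remaining constraints have slack.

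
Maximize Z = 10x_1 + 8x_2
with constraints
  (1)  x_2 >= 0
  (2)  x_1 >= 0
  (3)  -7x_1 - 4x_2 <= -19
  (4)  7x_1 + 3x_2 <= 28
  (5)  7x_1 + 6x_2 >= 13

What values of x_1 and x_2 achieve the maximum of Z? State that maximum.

x_1 = 0, x_2 = 28/3, maximum Z = 224/3

Extreme points and Z = 10x_1 + 8x_2:
  (19/7, 0) → Z = 190/7
  (4, 0) → Z = 40
  (0, 19/4) → Z = 38
  (0, 28/3) → Z = 224/3

At the optimal vertex, x_1 = 0 and 7x_1 + 3x_2 = 28.
Solving simultaneously gives x_1 = 0, x_2 = 28/3.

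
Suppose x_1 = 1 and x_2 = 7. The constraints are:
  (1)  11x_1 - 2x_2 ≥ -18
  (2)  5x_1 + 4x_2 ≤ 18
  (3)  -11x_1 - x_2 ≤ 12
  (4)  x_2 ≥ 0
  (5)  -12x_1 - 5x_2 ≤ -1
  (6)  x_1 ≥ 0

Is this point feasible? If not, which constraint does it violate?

not feasible — violates (2)

Constraint (2): 5x_1 + 4x_2 = 33, which is not ≤ 18. All other constraints are satisfied.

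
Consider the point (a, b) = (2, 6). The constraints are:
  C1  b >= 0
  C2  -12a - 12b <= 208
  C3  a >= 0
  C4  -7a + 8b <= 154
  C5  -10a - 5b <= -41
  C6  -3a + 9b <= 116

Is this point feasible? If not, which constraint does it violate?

feasible

C1: 6 ≥ 0 ✓
C2: -96 ≤ 208 ✓
C3: 2 ≥ 0 ✓
C4: 34 ≤ 154 ✓
C5: -50 ≤ -41 ✓
C6: 48 ≤ 116 ✓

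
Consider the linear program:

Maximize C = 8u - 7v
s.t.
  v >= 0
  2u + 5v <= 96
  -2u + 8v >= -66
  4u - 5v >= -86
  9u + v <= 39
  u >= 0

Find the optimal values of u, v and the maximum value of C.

u = 13/3, v = 0, maximum C = 104/3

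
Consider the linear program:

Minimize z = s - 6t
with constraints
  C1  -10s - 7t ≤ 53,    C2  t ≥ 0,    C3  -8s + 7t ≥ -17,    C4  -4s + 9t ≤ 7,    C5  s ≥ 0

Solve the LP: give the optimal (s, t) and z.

s = 101/22, t = 31/11, minimum z = -271/22

Vertices and z = s - 6t:
  (17/8, 0) → z = 17/8
  (0, 0) → z = 0
  (101/22, 31/11) → z = -271/22
  (0, 7/9) → z = -14/3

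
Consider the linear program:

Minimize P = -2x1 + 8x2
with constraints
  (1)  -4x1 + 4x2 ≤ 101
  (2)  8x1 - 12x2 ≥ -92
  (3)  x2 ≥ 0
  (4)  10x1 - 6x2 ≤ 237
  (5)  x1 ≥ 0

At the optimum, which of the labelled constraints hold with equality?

Extreme points and P = -2x1 + 8x2:
  (283/6, 352/9) → P = 1967/9
  (0, 23/3) → P = 184/3
  (237/10, 0) → P = -237/5
  (0, 0) → P = 0

The minimum is at (237/10, 0). Substituting into each constraint, equality holds for (3) and (4); the remaining constraints have slack.

(3) and (4)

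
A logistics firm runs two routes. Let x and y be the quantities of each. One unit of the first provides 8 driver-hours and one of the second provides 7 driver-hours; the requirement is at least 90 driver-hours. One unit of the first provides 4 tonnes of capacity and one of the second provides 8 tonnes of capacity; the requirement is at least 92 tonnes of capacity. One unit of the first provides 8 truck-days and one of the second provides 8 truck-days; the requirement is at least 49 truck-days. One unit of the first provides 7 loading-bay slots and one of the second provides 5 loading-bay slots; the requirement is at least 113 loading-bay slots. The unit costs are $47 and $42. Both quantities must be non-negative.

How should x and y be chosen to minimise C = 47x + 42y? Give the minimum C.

x = 37/3, y = 16/3, minimum C = 2411/3

Feasible corners and C = 47x + 42y:
  (0, 113/5) → C = 4746/5
  (23, 0) → C = 1081
  (37/3, 16/3) → C = 2411/3
The feasible region is unbounded (it extends along (0, 1), (1, 0)), but C strictly increases along every unbounded feasible direction, so there is no improving ray and the minimum is attained at a vertex.

At the optimal vertex, 4x + 8y = 92 and 7x + 5y = 113.
Solving simultaneously gives x = 37/3, y = 16/3.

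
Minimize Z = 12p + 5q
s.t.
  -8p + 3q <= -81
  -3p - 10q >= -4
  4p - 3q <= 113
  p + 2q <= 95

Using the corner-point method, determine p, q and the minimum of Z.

p = -8, q = -145/3, minimum Z = -1013/3

Extreme points and Z = 12p + 5q:
  (822/89, -211/89) → Z = 8809/89
  (-8, -145/3) → Z = -1013/3
  (1142/49, -323/49) → Z = 1727/7

The binding constraints are -8p + 3q = -81 and 4p - 3q = 113.
Solving simultaneously gives p = -8, q = -145/3.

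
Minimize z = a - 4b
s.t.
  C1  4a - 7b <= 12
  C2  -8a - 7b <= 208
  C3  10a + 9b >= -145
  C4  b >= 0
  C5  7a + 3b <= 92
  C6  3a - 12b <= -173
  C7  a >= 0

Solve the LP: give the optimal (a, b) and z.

a = 0, b = 92/3, minimum z = -368/3

Feasible corners and z = a - 4b:
  (195/31, 1487/93) → z = -173/3
  (0, 92/3) → z = -368/3
  (0, 173/12) → z = -173/3

At the optimal vertex, 7a + 3b = 92 and a = 0.
Solving simultaneously gives a = 0, b = 92/3.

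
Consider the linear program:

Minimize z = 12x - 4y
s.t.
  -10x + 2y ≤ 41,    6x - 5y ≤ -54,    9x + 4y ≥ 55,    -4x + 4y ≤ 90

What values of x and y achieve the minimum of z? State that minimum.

x = 1/2, y = 23, minimum z = -86

The optimum lies where -10x + 2y = 41 and -4x + 4y = 90.
Solving simultaneously gives x = 1/2, y = 23.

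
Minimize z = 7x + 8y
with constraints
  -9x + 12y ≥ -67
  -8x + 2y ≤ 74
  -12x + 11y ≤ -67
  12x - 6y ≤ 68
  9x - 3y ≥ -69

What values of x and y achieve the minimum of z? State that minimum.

x = 67/45, y = -67/15, minimum z = -1139/45

Vertices and z = 7x + 8y:
  (67/45, -67/15) → z = -1139/45
  (23/5, -32/15) → z = 227/15
  (173/30, 1/5) → z = 1259/30

The binding constraints are -9x + 12y = -67 and -12x + 11y = -67.
Solving simultaneously gives x = 67/45, y = -67/15.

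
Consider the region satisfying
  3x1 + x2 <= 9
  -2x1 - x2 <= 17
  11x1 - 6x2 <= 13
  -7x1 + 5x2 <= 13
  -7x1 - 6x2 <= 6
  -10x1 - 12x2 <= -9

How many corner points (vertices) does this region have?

Of the 15 pairwise boundary intersections, those satisfying every inequality are:
  (67/29, 60/29)
  (16/11, 51/11)
  (35/32, -31/192)
  (-111/134, 193/134)

4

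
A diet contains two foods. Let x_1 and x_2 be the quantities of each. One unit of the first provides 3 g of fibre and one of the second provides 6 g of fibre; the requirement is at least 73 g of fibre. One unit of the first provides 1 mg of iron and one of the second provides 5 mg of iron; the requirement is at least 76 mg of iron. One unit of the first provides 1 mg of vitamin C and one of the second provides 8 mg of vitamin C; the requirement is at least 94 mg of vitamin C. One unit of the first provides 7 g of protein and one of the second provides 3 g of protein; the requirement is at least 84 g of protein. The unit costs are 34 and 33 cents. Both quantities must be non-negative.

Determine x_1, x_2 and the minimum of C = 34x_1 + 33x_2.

The feasible region is unbounded (it extends along (0, 1), (1, 0)), but C strictly increases along every unbounded feasible direction, so there is no improving ray and the minimum is attained at a vertex.

The binding constraints are x_1 + 5x_2 = 76 and 7x_1 + 3x_2 = 84.
Solving simultaneously gives x_1 = 6, x_2 = 14.

x_1 = 6, x_2 = 14, minimum C = 666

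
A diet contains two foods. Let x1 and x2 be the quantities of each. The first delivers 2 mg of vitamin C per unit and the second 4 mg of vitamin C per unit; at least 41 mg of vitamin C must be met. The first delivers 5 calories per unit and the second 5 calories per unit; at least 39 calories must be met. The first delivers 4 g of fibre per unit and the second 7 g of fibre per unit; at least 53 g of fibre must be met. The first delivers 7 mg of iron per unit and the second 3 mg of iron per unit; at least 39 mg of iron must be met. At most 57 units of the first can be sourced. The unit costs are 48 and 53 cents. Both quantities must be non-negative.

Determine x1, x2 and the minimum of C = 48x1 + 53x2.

Vertices and C = 48x1 + 53x2:
  (0, 13) → C = 689
  (41/2, 0) → C = 984
  (57, 0) → C = 2736
  (3/2, 19/2) → C = 1151/2
The feasible region is unbounded (it extends along (0, 1)), but C strictly increases along every unbounded feasible direction, so there is no improving ray and the minimum is attained at a vertex.

At the optimal vertex, 2x1 + 4x2 = 41 and 7x1 + 3x2 = 39.
Solving simultaneously gives x1 = 3/2, x2 = 19/2.

x1 = 3/2, x2 = 19/2, minimum C = 1151/2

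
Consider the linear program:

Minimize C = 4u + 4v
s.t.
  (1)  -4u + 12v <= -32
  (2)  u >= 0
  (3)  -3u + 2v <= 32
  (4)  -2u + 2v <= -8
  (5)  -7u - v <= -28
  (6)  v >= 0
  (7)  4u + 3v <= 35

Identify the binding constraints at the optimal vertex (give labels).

(1) and (6)

Extreme points and C = 4u + 4v:
  (8, 0) → C = 32
  (43/5, 1/5) → C = 176/5
  (35/4, 0) → C = 35

The minimum is at (8, 0). Substituting into each constraint, equality holds for (1) and (6); the remaining constraints have slack.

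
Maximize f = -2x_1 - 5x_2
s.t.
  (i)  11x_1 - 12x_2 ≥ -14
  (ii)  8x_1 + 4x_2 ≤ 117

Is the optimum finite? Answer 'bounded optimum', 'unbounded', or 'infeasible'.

unbounded

From the feasible point (337/35, 1399/140), moving in the direction (-12, -11) keeps every constraint satisfied while f increases without bound.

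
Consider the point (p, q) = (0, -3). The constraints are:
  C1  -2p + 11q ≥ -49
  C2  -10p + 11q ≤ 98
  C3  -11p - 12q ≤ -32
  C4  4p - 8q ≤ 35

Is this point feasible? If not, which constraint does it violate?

Constraint C3: -11p - 12q = 36, which is not ≤ -32. All other constraints are satisfied.

not feasible — violates C3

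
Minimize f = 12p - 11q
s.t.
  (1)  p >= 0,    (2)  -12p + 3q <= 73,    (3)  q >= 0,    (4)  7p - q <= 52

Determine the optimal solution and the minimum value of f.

Extreme points and f = 12p - 11q:
  (0, 73/3) → f = -803/3
  (0, 0) → f = 0
  (229/9, 1135/9) → f = -9737/9
  (52/7, 0) → f = 624/7

At the optimal vertex, -12p + 3q = 73 and 7p - q = 52.
Solving simultaneously gives p = 229/9, q = 1135/9.

p = 229/9, q = 1135/9, minimum f = -9737/9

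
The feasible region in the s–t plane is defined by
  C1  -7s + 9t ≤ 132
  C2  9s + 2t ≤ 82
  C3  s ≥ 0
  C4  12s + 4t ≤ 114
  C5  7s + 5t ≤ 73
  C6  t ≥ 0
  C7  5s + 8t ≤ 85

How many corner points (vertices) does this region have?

Intersecting each pair of boundary lines and keeping only the points that satisfy every inequality leaves:
  (264/31, 83/31)
  (82/9, 0)
  (0, 0)
  (0, 85/8)
  (159/31, 230/31)

5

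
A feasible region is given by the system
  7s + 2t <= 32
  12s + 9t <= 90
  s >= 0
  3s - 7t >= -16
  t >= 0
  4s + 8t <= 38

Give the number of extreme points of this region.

Pairwise boundary intersections that survive every other constraint:
  (32/7, 0)
  (15/4, 23/8)
  (0, 16/7)
  (0, 0)
  (69/26, 89/26)

5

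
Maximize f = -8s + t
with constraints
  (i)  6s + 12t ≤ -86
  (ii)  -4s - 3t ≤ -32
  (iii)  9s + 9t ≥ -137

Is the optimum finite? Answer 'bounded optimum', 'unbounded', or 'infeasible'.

Vertices and f = -8s + t:
  (107/5, -268/15) → f = -2836/15
  (233/3, -836/9) → f = -6428/9
The feasible region has finitely many vertices and no improving ray; the maximum is -2836/15 at (107/5, -268/15).

bounded optimum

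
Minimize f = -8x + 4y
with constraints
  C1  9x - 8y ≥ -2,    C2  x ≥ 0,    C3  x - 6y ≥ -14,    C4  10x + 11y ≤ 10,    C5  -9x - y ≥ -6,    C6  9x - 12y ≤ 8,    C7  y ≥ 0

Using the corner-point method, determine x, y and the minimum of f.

x = 2/3, y = 0, minimum f = -16/3

Feasible corners and f = -8x + 4y:
  (0, 1/4) → f = 1
  (58/179, 110/179) → f = -24/179
  (0, 0) → f = 0
  (56/89, 30/89) → f = -328/89
  (2/3, 0) → f = -16/3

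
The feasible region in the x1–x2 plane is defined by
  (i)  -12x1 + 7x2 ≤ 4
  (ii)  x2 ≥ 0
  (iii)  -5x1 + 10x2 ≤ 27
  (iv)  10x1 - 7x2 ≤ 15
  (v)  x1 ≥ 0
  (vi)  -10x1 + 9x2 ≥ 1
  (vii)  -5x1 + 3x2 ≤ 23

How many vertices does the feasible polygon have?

The feasible vertices (each the meet of two boundaries and inside every other half-plane) are:
  (149/85, 304/85)
  (0, 4/7)
  (233/55, 53/11)
  (0, 1/9)

4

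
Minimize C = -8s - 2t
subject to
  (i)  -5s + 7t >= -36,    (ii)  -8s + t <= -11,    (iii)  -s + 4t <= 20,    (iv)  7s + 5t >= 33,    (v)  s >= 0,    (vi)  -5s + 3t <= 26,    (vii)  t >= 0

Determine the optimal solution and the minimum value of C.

Feasible corners and C = -8s - 2t:
  (284/13, 136/13) → C = -2544/13
  (36/5, 0) → C = -288/5
  (64/31, 171/31) → C = -854/31
  (88/47, 187/47) → C = -1078/47
  (33/7, 0) → C = -264/7

s = 284/13, t = 136/13, minimum C = -2544/13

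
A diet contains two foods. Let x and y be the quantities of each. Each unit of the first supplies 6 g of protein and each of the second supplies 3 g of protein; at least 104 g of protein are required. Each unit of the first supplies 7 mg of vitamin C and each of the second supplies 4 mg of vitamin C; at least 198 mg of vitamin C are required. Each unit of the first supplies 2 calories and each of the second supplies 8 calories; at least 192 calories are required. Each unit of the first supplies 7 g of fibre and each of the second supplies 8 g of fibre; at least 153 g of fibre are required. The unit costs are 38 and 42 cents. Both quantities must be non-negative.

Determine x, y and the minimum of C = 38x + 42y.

x = 17, y = 79/4, minimum C = 2951/2

Vertices and C = 38x + 42y:
  (0, 99/2) → C = 2079
  (96, 0) → C = 3648
  (17, 79/4) → C = 2951/2
The feasible region is unbounded (it extends along (0, 1), (1, 0)), but C strictly increases along every unbounded feasible direction, so there is no improving ray and the minimum is attained at a vertex.

At the optimal vertex, 7x + 4y = 198 and 2x + 8y = 192.
Solving simultaneously gives x = 17, y = 79/4.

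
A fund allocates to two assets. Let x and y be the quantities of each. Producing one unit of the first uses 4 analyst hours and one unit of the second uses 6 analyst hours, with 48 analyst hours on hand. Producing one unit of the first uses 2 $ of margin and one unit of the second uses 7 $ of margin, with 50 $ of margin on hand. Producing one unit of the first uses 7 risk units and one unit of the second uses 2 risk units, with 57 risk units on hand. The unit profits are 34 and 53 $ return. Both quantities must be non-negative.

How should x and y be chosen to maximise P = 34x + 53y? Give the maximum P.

Corner points and P = 34x + 53y:
  (0, 0) → P = 0
  (0, 50/7) → P = 2650/7
  (57/7, 0) → P = 1938/7
  (9/4, 13/2) → P = 421
  (123/17, 54/17) → P = 7044/17

x = 9/4, y = 13/2, maximum P = 421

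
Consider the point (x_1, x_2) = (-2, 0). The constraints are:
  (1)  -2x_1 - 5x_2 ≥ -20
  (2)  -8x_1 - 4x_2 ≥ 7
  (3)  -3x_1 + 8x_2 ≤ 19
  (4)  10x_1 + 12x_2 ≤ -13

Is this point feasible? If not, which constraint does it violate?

(1): 4 ≥ -20 ✓
(2): 16 ≥ 7 ✓
(3): 6 ≤ 19 ✓
(4): -20 ≤ -13 ✓

feasible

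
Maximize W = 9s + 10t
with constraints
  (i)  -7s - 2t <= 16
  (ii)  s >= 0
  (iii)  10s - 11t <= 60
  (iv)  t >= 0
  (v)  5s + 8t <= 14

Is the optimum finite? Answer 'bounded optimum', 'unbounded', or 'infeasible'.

Corner points and W = 9s + 10t:
  (0, 0) → W = 0
  (0, 7/4) → W = 35/2
  (14/5, 0) → W = 126/5
The feasible region has finitely many vertices and no improving ray; the maximum is 126/5 at (14/5, 0).

bounded optimum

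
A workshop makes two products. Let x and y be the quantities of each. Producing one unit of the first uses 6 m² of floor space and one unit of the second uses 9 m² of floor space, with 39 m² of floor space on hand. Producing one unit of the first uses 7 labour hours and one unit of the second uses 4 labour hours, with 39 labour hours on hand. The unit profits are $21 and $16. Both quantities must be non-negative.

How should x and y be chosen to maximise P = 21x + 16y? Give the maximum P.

x = 5, y = 1, maximum P = 121

Extreme points and P = 21x + 16y:
  (0, 0) → P = 0
  (0, 13/3) → P = 208/3
  (39/7, 0) → P = 117
  (5, 1) → P = 121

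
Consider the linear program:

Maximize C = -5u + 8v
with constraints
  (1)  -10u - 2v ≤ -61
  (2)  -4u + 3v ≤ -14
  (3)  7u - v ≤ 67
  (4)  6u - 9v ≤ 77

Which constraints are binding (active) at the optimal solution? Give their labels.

(2) and (3)

Extreme points and C = -5u + 8v:
  (211/38, 52/19) → C = -223/38
  (703/102, -202/51) → C = -2249/34
  (11, 10) → C = 25
  (526/57, -137/57) → C = -1242/19

The maximum is at (11, 10). Substituting into each constraint, equality holds for (2) and (3); the remaining constraints have slack.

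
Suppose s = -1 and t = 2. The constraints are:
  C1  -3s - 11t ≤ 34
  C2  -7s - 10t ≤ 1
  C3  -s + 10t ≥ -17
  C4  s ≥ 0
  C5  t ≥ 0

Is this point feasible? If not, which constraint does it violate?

Constraint C4: s = -1, which is not ≥ 0. All other constraints are satisfied.

not feasible — violates C4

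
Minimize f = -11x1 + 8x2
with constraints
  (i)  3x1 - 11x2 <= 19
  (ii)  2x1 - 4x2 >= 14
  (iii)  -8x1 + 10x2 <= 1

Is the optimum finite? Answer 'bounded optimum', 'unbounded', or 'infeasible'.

From the feasible point (39/5, 2/5), moving in the direction (11, 3) keeps every constraint satisfied while f decreases without bound.

unbounded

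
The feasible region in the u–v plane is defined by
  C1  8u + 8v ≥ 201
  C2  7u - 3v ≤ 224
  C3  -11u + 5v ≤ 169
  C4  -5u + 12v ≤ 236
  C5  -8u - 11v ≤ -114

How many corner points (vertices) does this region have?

Of the 10 pairwise boundary intersections, those satisfying every inequality are:
  (479/16, -77/16)
  (131/34, 2893/136)
  (1132/23, 924/23)

3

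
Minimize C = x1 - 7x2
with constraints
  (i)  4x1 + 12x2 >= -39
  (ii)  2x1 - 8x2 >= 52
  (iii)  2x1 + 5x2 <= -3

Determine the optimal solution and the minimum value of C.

x1 = 118/13, x2 = -55/13, minimum C = 503/13

Vertices and C = x1 - 7x2:
  (39/7, -143/28) → C = 1157/28
  (159/4, -33/2) → C = 621/4
  (118/13, -55/13) → C = 503/13

At the optimal vertex, 2x1 - 8x2 = 52 and 2x1 + 5x2 = -3.
Solving simultaneously gives x1 = 118/13, x2 = -55/13.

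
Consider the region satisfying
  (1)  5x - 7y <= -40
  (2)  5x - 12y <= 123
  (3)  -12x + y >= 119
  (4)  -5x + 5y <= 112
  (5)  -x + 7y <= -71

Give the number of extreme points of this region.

4

Pairwise boundary intersections that survive every other constraint:
  (-1341/25, -163/5)
  (-111/4, -395/28)
  (-1959/35, -235/7)
  (-1139/30, -467/30)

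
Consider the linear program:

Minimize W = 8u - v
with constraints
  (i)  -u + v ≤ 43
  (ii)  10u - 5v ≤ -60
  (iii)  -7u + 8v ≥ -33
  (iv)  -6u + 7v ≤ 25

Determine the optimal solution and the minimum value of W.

u = -377, v = -334, minimum W = -2682

Feasible corners and W = 8u - v:
  (-377, -334) → W = -2682
  (-276, -233) → W = -1975
  (-43/3, -50/3) → W = -98
  (-59/8, -11/4) → W = -225/4

The optimum lies where -u + v = 43 and -7u + 8v = -33.
Solving simultaneously gives u = -377, v = -334.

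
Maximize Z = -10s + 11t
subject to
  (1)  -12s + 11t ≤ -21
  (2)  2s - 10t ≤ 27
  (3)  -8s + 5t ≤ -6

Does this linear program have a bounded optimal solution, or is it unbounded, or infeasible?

unbounded

From the feasible point (-87/98, -141/49), moving in the direction (11, 12) keeps every constraint satisfied while Z increases without bound.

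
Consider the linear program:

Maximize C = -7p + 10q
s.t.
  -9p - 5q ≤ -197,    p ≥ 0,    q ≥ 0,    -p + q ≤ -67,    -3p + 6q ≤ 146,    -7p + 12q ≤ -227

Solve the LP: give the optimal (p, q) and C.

p = 577/5, q = 242/5, maximum C = -1619/5

Feasible corners and C = -7p + 10q:
  (67, 0) → C = -469
  (577/5, 242/5) → C = -1619/5
  (519, 1703/6) → C = -2384/3
The feasible region is unbounded (it extends along (1, 0), (2, 1)), but C strictly decreases along every unbounded feasible direction, so there is no improving ray and the maximum is attained at a vertex.

At the optimal vertex, -p + q = -67 and -7p + 12q = -227.
Solving simultaneously gives p = 577/5, q = 242/5.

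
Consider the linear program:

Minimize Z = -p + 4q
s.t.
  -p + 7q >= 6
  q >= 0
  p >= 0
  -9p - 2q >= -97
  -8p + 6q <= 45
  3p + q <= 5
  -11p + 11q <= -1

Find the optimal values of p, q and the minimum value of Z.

Feasible corners and Z = -p + 4q:
  (29/22, 23/22) → Z = 63/22
  (73/66, 67/66) → Z = 65/22
  (14/11, 13/11) → Z = 38/11

The binding constraints are -p + 7q = 6 and 3p + q = 5.
Solving simultaneously gives p = 29/22, q = 23/22.

p = 29/22, q = 23/22, minimum Z = 63/22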